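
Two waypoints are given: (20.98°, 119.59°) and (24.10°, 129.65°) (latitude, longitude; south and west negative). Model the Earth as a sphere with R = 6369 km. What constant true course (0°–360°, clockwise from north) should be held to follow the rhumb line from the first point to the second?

71.4°

Meridional parts: M(φ₁)=+0.3746, M(φ₂)=+0.4336 → ΔM = +0.0590;  Δλ = +0.1756 rad
tan C = Δλ / ΔM = +2.9776 → C = 71.44°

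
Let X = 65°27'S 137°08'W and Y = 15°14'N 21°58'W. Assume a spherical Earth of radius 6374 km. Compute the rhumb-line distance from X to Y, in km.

Δψ = ln[tan(π/4+φ₂/2)/tan(π/4+φ₁/2)] = +1.7943;  Δφ = +1.4082 rad,  Δλ = +2.0100 rad
q = Δφ/Δψ = 0.7848
d = R·√(Δφ² + q²Δλ²) = 6374·2.11462 = 13479 km

13479 km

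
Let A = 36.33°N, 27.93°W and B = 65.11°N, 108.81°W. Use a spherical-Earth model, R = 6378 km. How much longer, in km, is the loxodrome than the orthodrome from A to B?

Great circle: cos σ = sin φ₁ sin φ₂ + cos φ₁ cos φ₂ cos Δλ,  σ = 0.9383 rad → d_gc = 5984.5 km
Rhumb line: Δψ = +0.8296, q = Δφ/Δψ = 0.6055, d_rh = R√(Δφ²+q²Δλ²) = 6323.1 km
Excess = 6323.1 − 5984.5 = 338.6 ≈ 339 km

339 km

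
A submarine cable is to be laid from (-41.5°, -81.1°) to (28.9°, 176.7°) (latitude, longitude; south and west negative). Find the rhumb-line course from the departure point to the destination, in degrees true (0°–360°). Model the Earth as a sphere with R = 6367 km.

306.6°

Δψ = ln[tan(π/4+φ₂/2)/tan(π/4+φ₁/2)] = +1.3247
Δλ = -1.7837 rad (taken the short way round)
course = atan2(Δλ, Δψ) = 306.60°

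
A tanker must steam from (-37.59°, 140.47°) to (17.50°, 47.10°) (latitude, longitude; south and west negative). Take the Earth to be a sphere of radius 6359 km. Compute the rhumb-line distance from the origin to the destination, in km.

Δψ = ln[tan(π/4+φ₂/2)/tan(π/4+φ₁/2)] = +1.0192;  Δφ = +0.9615 rad,  Δλ = -1.6296 rad
q = Δφ/Δψ = 0.9434
d = R·√(Δφ² + q²Δλ²) = 6359·1.81324 = 11530 km

11530 km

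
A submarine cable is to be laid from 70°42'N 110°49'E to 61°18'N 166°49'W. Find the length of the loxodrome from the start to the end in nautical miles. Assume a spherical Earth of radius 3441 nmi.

2065 nmi

Δψ = ln[tan(π/4+φ₂/2)/tan(π/4+φ₁/2)] = -0.4085;  Δφ = -0.1641 rad,  Δλ = +1.4376 rad
q = Δφ/Δψ = 0.4016
d = R·√(Δφ² + q²Δλ²) = 3441·0.60022 = 2065 nmi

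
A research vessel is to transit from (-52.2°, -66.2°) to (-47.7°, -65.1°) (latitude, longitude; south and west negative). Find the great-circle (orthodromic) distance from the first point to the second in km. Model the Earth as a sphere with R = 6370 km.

506 km

cos σ = sin φ₁ sin φ₂ + cos φ₁ cos φ₂ cos Δλ
      = sin(-52.20°)sin(-47.70°) + cos(-52.20°)cos(-47.70°)cos(1.10°) = 0.9968
σ = 4.555° → d = Rσ = 6370·0.07950 = 506 km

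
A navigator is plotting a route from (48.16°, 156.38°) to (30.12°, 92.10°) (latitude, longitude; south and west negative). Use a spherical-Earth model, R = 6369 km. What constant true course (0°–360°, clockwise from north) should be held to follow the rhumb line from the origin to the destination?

249.9°

Δψ = ln[tan(π/4+φ₂/2)/tan(π/4+φ₁/2)] = -0.4099
Δλ = -1.1219 rad (taken the short way round)
course = atan2(Δλ, Δψ) = 249.93°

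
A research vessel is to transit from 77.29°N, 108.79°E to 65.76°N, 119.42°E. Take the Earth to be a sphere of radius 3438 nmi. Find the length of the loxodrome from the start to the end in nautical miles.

719 nmi

Rhumb course C = atan2(Δλ, Δψ) with Δψ = ln[tan(π/4+φ₂/2)/tan(π/4+φ₁/2)] = -0.6566, Δλ = +0.1855 → C = 164.22°
d = R·|Δφ| / |cos C| = 3438·0.20124 / 0.96232 = 719 nmi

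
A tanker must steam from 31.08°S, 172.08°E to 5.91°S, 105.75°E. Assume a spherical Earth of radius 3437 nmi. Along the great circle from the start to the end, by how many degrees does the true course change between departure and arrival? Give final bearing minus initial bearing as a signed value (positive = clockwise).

+24.0°

Initial bearing θ₁ = atan2(sin Δλ cos φ₂, cos φ₁ sin φ₂ − sin φ₁ cos φ₂ cos Δλ) = 277.38°
Final bearing θ₂ = (initial bearing from the destination back to the start) + 180° = 301.36°
Δθ = θ₂ − θ₁ = +24.0°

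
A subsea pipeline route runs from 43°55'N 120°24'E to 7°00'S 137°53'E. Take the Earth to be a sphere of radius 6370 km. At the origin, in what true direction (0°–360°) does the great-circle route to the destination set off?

N = sin Δλ·cos φ₂ = +0.2982;  D = cos φ₁ sin φ₂ − sin φ₁ cos φ₂ cos Δλ = -0.7444
initial course = atan2(N, D) = 158.17°

158.2°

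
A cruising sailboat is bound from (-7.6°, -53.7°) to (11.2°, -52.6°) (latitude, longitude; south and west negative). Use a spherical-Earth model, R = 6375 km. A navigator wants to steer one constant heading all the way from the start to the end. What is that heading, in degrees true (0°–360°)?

3.3°

Meridional parts: M(φ₁)=-0.1330, M(φ₂)=+0.1967 → ΔM = +0.3298;  Δλ = +0.0192 rad
tan C = Δλ / ΔM = +0.0582 → C = 3.33°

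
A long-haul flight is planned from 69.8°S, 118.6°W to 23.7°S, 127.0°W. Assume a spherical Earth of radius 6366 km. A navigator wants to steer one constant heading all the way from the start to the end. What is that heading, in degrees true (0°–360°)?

353.6°

Meridional parts: M(φ₁)=-1.7253, M(φ₂)=-0.4260 → ΔM = +1.2993;  Δλ = -0.1466 rad
tan C = Δλ / ΔM = -0.1128 → C = 353.56°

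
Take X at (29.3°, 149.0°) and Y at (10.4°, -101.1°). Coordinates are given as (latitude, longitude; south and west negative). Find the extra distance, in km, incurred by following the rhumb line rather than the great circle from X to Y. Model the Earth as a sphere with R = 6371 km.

306 km

Great circle: cos σ = sin φ₁ sin φ₂ + cos φ₁ cos φ₂ cos Δλ,  σ = 1.7758 rad → d_gc = 11313.9 km
Rhumb line: Δψ = -0.3527, q = Δφ/Δψ = 0.9352, d_rh = R√(Δφ²+q²Δλ²) = 11619.9 km
Excess = 11619.9 − 11313.9 = 306.0 ≈ 306 km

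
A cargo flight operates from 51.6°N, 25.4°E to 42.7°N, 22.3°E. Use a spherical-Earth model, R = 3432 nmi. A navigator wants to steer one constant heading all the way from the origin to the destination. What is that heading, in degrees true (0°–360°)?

193.3°

Δψ = ln[tan(π/4+φ₂/2)/tan(π/4+φ₁/2)] = -0.2292
Δλ = -0.0541 rad (taken the short way round)
course = atan2(Δλ, Δψ) = 193.28°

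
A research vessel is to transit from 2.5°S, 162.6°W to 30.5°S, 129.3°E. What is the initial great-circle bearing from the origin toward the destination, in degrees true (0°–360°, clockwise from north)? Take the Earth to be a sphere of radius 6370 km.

238.3°

N = sin Δλ·cos φ₂ = -0.7995;  D = cos φ₁ sin φ₂ − sin φ₁ cos φ₂ cos Δλ = -0.4930
initial course = atan2(N, D) = 238.34°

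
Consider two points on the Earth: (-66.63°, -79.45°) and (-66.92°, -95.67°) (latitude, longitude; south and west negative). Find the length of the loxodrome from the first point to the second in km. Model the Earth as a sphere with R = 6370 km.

712 km

Δψ = ln[tan(π/4+φ₂/2)/tan(π/4+φ₁/2)] = -0.0128;  Δφ = -0.0051 rad,  Δλ = -0.2831 rad
q = Δφ/Δψ = 0.3943
d = R·√(Δφ² + q²Δλ²) = 6370·0.11175 = 712 km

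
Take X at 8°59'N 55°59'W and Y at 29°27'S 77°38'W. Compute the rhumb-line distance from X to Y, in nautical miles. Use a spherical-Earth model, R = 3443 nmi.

2628 nmi

Δψ = ln[tan(π/4+φ₂/2)/tan(π/4+φ₁/2)] = -0.6957;  Δφ = -0.6708 rad,  Δλ = -0.3779 rad
q = Δφ/Δψ = 0.9642
d = R·√(Δφ² + q²Δλ²) = 3443·0.76335 = 2628 nmi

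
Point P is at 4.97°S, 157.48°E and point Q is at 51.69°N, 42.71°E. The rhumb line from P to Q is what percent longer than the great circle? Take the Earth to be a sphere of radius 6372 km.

Great circle: σ = 1.9036 rad → d_gc = Rσ = 12130.0 km
Rhumb: Δφ = +0.9889, Δλ = -2.0031, Δψ = +1.1443, q = Δφ/Δψ = 0.8642 → d_rh = R√(Δφ²+q²Δλ²) = 12703.9 km
Excess = (12703.9 − 12130.0) / 12130.0 = 573.9 / 12130.0 = 4.73% ≈ 4.7%

4.7%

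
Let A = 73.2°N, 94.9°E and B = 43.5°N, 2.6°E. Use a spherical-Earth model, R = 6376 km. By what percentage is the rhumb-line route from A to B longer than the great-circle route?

8.8%

Great circle: σ = 0.8625 rad → d_gc = Rσ = 5499.1 km
Rhumb: Δφ = -0.5184, Δλ = -1.6109, Δψ = -1.0680, q = Δφ/Δψ = 0.4854 → d_rh = R√(Δφ²+q²Δλ²) = 5981.5 km
Excess = (5981.5 − 5499.1) / 5499.1 = 482.4 / 5499.1 = 8.77% ≈ 8.8%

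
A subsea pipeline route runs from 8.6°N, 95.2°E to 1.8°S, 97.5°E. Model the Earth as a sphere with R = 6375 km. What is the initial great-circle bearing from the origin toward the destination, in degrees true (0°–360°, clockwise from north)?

θ = atan2( sin Δλ·cos φ₂ ,  cos φ₁ sin φ₂ − sin φ₁ cos φ₂ cos Δλ )
  = atan2(+0.0401, -0.1804) = 167.46°

167.5°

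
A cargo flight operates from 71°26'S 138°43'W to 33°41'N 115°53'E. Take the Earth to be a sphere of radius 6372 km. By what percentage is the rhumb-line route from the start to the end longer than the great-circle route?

4.1%

Great circle: σ = 2.2094 rad → d_gc = Rσ = 14078.5 km
Rhumb: Δφ = +1.8346, Δλ = -1.8396, Δψ = +2.4362, q = Δφ/Δψ = 0.7531 → d_rh = R√(Δφ²+q²Δλ²) = 14648.7 km
Excess = (14648.7 − 14078.5) / 14078.5 = 570.2 / 14078.5 = 4.0501% ≈ 4.1%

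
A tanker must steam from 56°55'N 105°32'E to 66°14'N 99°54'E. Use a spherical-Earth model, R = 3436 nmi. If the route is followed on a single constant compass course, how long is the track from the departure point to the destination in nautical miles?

581 nmi

Rhumb course C = atan2(Δλ, Δψ) with Δψ = ln[tan(π/4+φ₂/2)/tan(π/4+φ₁/2)] = +0.3446, Δλ = -0.0983 → C = 344.08°
d = R·|Δφ| / |cos C| = 3436·0.16261 / 0.96162 = 581 nmi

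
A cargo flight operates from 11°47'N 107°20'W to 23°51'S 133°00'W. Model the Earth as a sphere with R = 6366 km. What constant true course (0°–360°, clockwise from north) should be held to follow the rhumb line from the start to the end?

Meridional parts: M(φ₁)=+0.2071, M(φ₂)=-0.4288 → ΔM = -0.6360;  Δλ = -0.4480 rad
tan C = Δλ / ΔM = +0.7044 → C = 215.16°

215.2°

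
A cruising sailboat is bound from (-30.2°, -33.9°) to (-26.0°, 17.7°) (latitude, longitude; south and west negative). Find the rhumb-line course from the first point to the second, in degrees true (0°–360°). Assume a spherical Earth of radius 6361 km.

84.7°

Meridional parts: M(φ₁)=-0.5533, M(φ₂)=-0.4702 → ΔM = +0.0831;  Δλ = +0.9006 rad
tan C = Δλ / ΔM = +10.8337 → C = 84.73°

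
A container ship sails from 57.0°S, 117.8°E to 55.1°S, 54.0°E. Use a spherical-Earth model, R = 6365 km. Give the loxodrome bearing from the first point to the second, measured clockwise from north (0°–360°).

Δψ = ln[tan(π/4+φ₂/2)/tan(π/4+φ₁/2)] = +0.0594
Δλ = -1.1135 rad (taken the short way round)
course = atan2(Δλ, Δψ) = 273.05°

273.1°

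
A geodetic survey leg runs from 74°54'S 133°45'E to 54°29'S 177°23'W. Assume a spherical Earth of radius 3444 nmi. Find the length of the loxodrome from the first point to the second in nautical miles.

1707 nmi

Δψ = ln[tan(π/4+φ₂/2)/tan(π/4+φ₁/2)] = +0.8823;  Δφ = +0.3563 rad,  Δλ = +0.8529 rad
q = Δφ/Δψ = 0.4039
d = R·√(Δφ² + q²Δλ²) = 3444·0.49562 = 1707 nmi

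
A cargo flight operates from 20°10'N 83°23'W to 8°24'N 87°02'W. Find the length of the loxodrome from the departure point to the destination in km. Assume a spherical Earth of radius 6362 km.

Rhumb course C = atan2(Δλ, Δψ) with Δψ = ln[tan(π/4+φ₂/2)/tan(π/4+φ₁/2)] = -0.2123, Δλ = -0.0637 → C = 196.70°
d = R·|Δφ| / |cos C| = 6362·0.20537 / 0.95782 = 1364 km

1364 km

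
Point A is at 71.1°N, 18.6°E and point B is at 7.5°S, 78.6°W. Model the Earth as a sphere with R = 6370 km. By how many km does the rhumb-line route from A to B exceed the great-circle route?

596 km

Great circle: cos σ = sin φ₁ sin φ₂ + cos φ₁ cos φ₂ cos Δλ,  σ = 1.7353 rad → d_gc = 11053.7 km
Rhumb line: Δψ = -1.9244, q = Δφ/Δψ = 0.7129, d_rh = R√(Δφ²+q²Δλ²) = 11649.4 km
Excess = 11649.4 − 11053.7 = 595.7 ≈ 596 km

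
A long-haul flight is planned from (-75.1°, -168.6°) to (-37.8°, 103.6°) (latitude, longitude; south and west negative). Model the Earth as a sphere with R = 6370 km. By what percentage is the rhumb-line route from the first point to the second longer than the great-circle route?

Great circle: σ = 0.9272 rad → d_gc = Rσ = 5906.1 km
Rhumb: Δφ = +0.6510, Δλ = -1.5324, Δψ = +1.3208, q = Δφ/Δψ = 0.4929 → d_rh = R√(Δφ²+q²Δλ²) = 6351.8 km
Excess = (6351.8 − 5906.1) / 5906.1 = 445.7 / 5906.1 = 7.546% ≈ 7.5%

7.5%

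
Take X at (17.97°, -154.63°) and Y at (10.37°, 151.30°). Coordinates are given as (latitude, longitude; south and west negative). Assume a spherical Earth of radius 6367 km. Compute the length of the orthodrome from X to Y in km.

cos σ = sin φ₁ sin φ₂ + cos φ₁ cos φ₂ cos Δλ
      = sin(17.97°)sin(10.37°) + cos(17.97°)cos(10.37°)cos(-54.07°) = 0.6046
σ = 52.801° → d = Rσ = 6367·0.92155 = 5867 km

5867 km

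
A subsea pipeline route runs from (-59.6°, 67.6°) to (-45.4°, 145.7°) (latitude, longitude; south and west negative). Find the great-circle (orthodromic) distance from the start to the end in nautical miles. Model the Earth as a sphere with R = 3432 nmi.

Haversine: a = sin²(Δφ/2)+cos φ₁ cos φ₂ sin²(Δλ/2) = 0.15630;  σ = 2·atan2(√a,√(1−a))
σ = 46.575° → d = Rσ = 3432·0.81289 = 2790 nmi

2790 nmi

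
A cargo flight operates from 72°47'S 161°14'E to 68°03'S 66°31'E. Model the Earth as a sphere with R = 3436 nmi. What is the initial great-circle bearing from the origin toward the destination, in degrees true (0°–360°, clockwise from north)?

θ = atan2( sin Δλ·cos φ₂ ,  cos φ₁ sin φ₂ − sin φ₁ cos φ₂ cos Δλ )
  = atan2(-0.3725, -0.3039) = 230.79°

230.8°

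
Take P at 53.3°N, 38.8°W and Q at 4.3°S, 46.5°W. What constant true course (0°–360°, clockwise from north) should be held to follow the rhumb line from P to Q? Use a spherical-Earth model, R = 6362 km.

Δψ = ln[tan(π/4+φ₂/2)/tan(π/4+φ₁/2)] = -1.1787
Δλ = -0.1344 rad (taken the short way round)
course = atan2(Δλ, Δψ) = 186.50°

186.5°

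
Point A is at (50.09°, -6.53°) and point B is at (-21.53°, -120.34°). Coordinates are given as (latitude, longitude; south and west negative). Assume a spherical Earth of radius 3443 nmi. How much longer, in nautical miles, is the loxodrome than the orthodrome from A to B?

177 nmi

Great circle: cos σ = sin φ₁ sin φ₂ + cos φ₁ cos φ₂ cos Δλ,  σ = 2.1205 rad → d_gc = 7300.9 nmi
Rhumb line: Δψ = -1.3981, q = Δφ/Δψ = 0.8941, d_rh = R√(Δφ²+q²Δλ²) = 7477.5 nmi
Excess = 7477.5 − 7300.9 = 176.6 ≈ 177 nmi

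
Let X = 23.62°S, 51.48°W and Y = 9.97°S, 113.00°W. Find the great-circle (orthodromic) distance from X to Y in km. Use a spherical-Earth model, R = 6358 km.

Haversine: a = sin²(Δφ/2)+cos φ₁ cos φ₂ sin²(Δλ/2) = 0.25016;  σ = 2·atan2(√a,√(1−a))
σ = 60.022° → d = Rσ = 6358·1.04757 = 6660 km

6660 km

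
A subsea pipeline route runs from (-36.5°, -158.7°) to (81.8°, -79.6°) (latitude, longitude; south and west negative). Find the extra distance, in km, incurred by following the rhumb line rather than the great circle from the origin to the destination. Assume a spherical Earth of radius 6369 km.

397 km

Great circle: cos σ = sin φ₁ sin φ₂ + cos φ₁ cos φ₂ cos Δλ,  σ = 2.1737 rad → d_gc = 13844.5 km
Rhumb line: Δψ = +3.3206, q = Δφ/Δψ = 0.6218, d_rh = R√(Δφ²+q²Δλ²) = 14241.5 km
Excess = 14241.5 − 13844.5 = 397.0 ≈ 397 km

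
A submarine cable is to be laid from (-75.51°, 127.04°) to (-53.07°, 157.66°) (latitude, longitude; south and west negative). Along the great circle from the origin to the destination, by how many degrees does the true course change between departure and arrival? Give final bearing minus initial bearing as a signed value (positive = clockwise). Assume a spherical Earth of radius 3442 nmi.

-28.2°

At departure: θ₁ = atan2(sin Δλ cos φ₂, cos φ₁ sin φ₂ − sin φ₁ cos φ₂ cos Δλ) = 45.51°
At arrival: θ₂ = atan2(sin Δλ cos φ₁, −cos φ₂ sin φ₁ + sin φ₂ cos φ₁ cos Δλ) = 17.28°
Δθ = θ₂ − θ₁ = -28.2°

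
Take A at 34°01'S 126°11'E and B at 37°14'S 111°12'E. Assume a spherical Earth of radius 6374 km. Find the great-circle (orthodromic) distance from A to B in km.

Haversine: a = sin²(Δφ/2)+cos φ₁ cos φ₂ sin²(Δλ/2) = 0.01201;  σ = 2·atan2(√a,√(1−a))
σ = 12.581° → d = Rσ = 6374·0.21959 = 1400 km

1400 km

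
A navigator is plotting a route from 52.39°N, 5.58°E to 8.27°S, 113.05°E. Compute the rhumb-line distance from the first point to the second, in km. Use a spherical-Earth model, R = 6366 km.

12346 km

Δψ = ln[tan(π/4+φ₂/2)/tan(π/4+φ₁/2)] = -1.2221;  Δφ = -1.0587 rad,  Δλ = +1.8757 rad
q = Δφ/Δψ = 0.8663
d = R·√(Δφ² + q²Δλ²) = 6366·1.93940 = 12346 km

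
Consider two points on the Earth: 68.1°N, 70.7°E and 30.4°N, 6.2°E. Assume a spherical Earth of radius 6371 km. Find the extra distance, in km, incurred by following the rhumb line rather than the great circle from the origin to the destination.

196 km

Great circle: cos σ = sin φ₁ sin φ₂ + cos φ₁ cos φ₂ cos Δλ,  σ = 0.9172 rad → d_gc = 5843.7 km
Rhumb line: Δψ = -1.0852, q = Δφ/Δψ = 0.6063, d_rh = R√(Δφ²+q²Δλ²) = 6040.1 km
Excess = 6040.1 − 5843.7 = 196.4 ≈ 196 km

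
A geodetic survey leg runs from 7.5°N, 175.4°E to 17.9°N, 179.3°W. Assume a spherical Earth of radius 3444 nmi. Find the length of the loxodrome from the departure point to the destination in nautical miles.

698 nmi

Rhumb course C = atan2(Δλ, Δψ) with Δψ = ln[tan(π/4+φ₂/2)/tan(π/4+φ₁/2)] = +0.1863, Δλ = +0.0925 → C = 26.40°
d = R·|Δφ| / |cos C| = 3444·0.18151 / 0.89572 = 698 nmi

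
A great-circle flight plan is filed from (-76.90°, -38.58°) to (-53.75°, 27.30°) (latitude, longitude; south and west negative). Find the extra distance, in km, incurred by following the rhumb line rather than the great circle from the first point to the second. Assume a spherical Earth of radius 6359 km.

171 km

Great circle: cos σ = sin φ₁ sin φ₂ + cos φ₁ cos φ₂ cos Δλ,  σ = 0.5731 rad → d_gc = 3644.3 km
Rhumb line: Δψ = +1.0476, q = Δφ/Δψ = 0.3857, d_rh = R√(Δφ²+q²Δλ²) = 3814.9 km
Excess = 3814.9 − 3644.3 = 170.6 ≈ 171 km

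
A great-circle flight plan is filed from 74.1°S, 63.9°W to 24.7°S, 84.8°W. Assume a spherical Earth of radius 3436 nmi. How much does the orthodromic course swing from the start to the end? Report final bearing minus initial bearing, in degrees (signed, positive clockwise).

Initial bearing θ₁ = atan2(sin Δλ cos φ₂, cos φ₁ sin φ₂ − sin φ₁ cos φ₂ cos Δλ) = 335.21°
Final bearing θ₂ = (initial bearing from the destination back to the start) + 180° = 352.74°
Δθ = θ₂ − θ₁ = +17.5°

+17.5°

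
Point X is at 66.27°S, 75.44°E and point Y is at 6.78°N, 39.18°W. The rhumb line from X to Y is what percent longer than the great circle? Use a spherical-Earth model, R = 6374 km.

7.3%

Great circle: σ = 1.8489 rad → d_gc = Rσ = 11785.0 km
Rhumb: Δφ = +1.2750, Δλ = -2.0005, Δψ = +1.6788, q = Δφ/Δψ = 0.7594 → d_rh = R√(Δφ²+q²Δλ²) = 12641.9 km
Excess = (12641.9 − 11785.0) / 11785.0 = 856.9 / 11785.0 = 7.27% ≈ 7.3%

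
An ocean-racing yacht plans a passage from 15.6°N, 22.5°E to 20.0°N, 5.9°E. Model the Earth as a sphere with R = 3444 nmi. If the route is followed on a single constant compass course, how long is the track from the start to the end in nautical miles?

Rhumb course C = atan2(Δλ, Δψ) with Δψ = ln[tan(π/4+φ₂/2)/tan(π/4+φ₁/2)] = +0.0807, Δλ = -0.2897 → C = 285.56°
d = R·|Δφ| / |cos C| = 3444·0.07679 / 0.26826 = 986 nmi

986 nmi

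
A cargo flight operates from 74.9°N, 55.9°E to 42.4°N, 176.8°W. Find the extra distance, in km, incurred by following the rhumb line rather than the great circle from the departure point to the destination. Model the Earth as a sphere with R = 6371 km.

Great circle: cos σ = sin φ₁ sin φ₂ + cos φ₁ cos φ₂ cos Δλ,  σ = 1.0069 rad → d_gc = 6415.2 km
Rhumb line: Δψ = -1.2023, q = Δφ/Δψ = 0.4718, d_rh = R√(Δφ²+q²Δλ²) = 7593.4 km
Excess = 7593.4 − 6415.2 = 1178.2 ≈ 1178 km

1178 km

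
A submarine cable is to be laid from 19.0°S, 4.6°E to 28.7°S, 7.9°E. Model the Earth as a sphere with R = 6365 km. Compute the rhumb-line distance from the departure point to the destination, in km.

Rhumb course C = atan2(Δλ, Δψ) with Δψ = ln[tan(π/4+φ₂/2)/tan(π/4+φ₁/2)] = -0.1854, Δλ = +0.0576 → C = 162.74°
d = R·|Δφ| / |cos C| = 6365·0.16930 / 0.95498 = 1128 km

1128 km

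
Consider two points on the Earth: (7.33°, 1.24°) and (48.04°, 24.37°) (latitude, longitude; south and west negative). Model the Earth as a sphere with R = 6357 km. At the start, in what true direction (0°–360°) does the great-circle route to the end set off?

N = sin Δλ·cos φ₂ = +0.2626;  D = cos φ₁ sin φ₂ − sin φ₁ cos φ₂ cos Δλ = +0.6591
initial course = atan2(N, D) = 21.73°

21.7°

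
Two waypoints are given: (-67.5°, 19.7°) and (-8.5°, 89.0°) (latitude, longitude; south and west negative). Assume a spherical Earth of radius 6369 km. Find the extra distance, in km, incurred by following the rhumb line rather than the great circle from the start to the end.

Great circle: cos σ = sin φ₁ sin φ₂ + cos φ₁ cos φ₂ cos Δλ,  σ = 1.2970 rad → d_gc = 8260.9 km
Rhumb line: Δψ = +1.4660, q = Δφ/Δψ = 0.7024, d_rh = R√(Δφ²+q²Δλ²) = 8502.5 km
Excess = 8502.5 − 8260.9 = 241.6 ≈ 242 km

242 km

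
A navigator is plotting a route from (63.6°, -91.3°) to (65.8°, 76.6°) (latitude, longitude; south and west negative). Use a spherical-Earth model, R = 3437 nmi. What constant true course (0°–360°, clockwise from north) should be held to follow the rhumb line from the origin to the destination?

88.2°

Δψ = ln[tan(π/4+φ₂/2)/tan(π/4+φ₁/2)] = +0.0899
Δλ = +2.9304 rad (taken the short way round)
course = atan2(Δλ, Δψ) = 88.24°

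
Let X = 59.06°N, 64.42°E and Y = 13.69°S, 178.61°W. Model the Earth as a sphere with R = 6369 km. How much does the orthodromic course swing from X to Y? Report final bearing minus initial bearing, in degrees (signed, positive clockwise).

+76.0°

Initial bearing θ₁ = atan2(sin Δλ cos φ₂, cos φ₁ sin φ₂ − sin φ₁ cos φ₂ cos Δλ) = 73.51°
Final bearing θ₂ = (initial bearing from the destination back to the start) + 180° = 149.51°
Δθ = θ₂ − θ₁ = +76.0°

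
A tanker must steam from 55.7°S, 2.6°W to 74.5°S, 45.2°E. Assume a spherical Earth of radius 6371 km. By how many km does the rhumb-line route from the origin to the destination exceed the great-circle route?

Great circle: cos σ = sin φ₁ sin φ₂ + cos φ₁ cos φ₂ cos Δλ,  σ = 0.4574 rad → d_gc = 2914.0 km
Rhumb line: Δψ = -0.8187, q = Δφ/Δψ = 0.4008, d_rh = R√(Δφ²+q²Δλ²) = 2984.6 km
Excess = 2984.6 − 2914.0 = 70.6 ≈ 71 km

71 km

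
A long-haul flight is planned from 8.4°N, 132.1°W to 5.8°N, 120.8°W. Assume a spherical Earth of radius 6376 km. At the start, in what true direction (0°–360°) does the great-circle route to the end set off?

102.3°

θ = atan2( sin Δλ·cos φ₂ ,  cos φ₁ sin φ₂ − sin φ₁ cos φ₂ cos Δλ )
  = atan2(+0.1949, -0.0425) = 102.31°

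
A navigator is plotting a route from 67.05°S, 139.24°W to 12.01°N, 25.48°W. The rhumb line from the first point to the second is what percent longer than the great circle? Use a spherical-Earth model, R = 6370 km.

6.6%

Great circle: σ = 1.9233 rad → d_gc = Rσ = 12251.6 km
Rhumb: Δφ = +1.3799, Δλ = +1.9855, Δψ = +1.8057, q = Δφ/Δψ = 0.7642 → d_rh = R√(Δφ²+q²Δλ²) = 13063.9 km
Excess = (13063.9 − 12251.6) / 12251.6 = 812.3 / 12251.6 = 6.63% ≈ 6.6%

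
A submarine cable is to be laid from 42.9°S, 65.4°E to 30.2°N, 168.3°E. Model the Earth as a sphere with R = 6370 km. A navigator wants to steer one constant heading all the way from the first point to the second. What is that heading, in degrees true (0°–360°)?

52.4°

Δψ = ln[tan(π/4+φ₂/2)/tan(π/4+φ₁/2)] = +1.3838
Δλ = +1.7959 rad (taken the short way round)
course = atan2(Δλ, Δψ) = 52.39°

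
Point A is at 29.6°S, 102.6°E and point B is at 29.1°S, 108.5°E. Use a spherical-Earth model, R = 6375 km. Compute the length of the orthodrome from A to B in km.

cos σ = sin φ₁ sin φ₂ + cos φ₁ cos φ₂ cos Δλ
      = sin(-29.60°)sin(-29.10°) + cos(-29.60°)cos(-29.10°)cos(5.90°) = 0.9959
σ = 5.166° → d = Rσ = 6375·0.09017 = 575 km

575 km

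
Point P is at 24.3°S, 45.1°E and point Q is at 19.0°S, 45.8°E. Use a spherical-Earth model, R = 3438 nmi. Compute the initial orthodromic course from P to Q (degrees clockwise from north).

θ = atan2( sin Δλ·cos φ₂ ,  cos φ₁ sin φ₂ − sin φ₁ cos φ₂ cos Δλ )
  = atan2(+0.0116, +0.0923) = 7.13°

7.1°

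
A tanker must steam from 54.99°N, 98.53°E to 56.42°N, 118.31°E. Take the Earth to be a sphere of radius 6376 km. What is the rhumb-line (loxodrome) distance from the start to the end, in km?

1250 km

Rhumb course C = atan2(Δλ, Δψ) with Δψ = ln[tan(π/4+φ₂/2)/tan(π/4+φ₁/2)] = +0.0443, Δλ = +0.3452 → C = 82.69°
d = R·|Δφ| / |cos C| = 6376·0.02496 / 0.12728 = 1250 km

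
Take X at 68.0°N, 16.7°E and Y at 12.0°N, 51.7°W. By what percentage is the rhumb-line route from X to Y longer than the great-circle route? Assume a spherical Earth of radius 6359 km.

Great circle: σ = 1.2370 rad → d_gc = Rσ = 7865.9 km
Rhumb: Δφ = -0.9774, Δλ = -1.1938, Δψ = -1.4270, q = Δφ/Δψ = 0.6849 → d_rh = R√(Δφ²+q²Δλ²) = 8103.4 km
Excess = (8103.4 − 7865.9) / 7865.9 = 237.5 / 7865.9 = 3.02% ≈ 3.0%

3.0%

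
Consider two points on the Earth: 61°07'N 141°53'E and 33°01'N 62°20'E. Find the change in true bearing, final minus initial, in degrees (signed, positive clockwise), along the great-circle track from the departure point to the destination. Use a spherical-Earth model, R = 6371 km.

Initial bearing θ₁ = atan2(sin Δλ cos φ₂, cos φ₁ sin φ₂ − sin φ₁ cos φ₂ cos Δλ) = 278.96°
Final bearing θ₂ = (initial bearing from the destination back to the start) + 180° = 214.68°
Δθ = θ₂ − θ₁ = -64.3°

-64.3°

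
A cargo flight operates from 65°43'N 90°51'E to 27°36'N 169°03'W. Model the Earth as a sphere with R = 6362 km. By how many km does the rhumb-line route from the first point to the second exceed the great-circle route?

643 km

Great circle: cos σ = sin φ₁ sin φ₂ + cos φ₁ cos φ₂ cos Δλ,  σ = 1.2043 rad → d_gc = 7661.4 km
Rhumb line: Δψ = -1.0350, q = Δφ/Δψ = 0.6428, d_rh = R√(Δφ²+q²Δλ²) = 8304.1 km
Excess = 8304.1 − 7661.4 = 642.7 ≈ 643 km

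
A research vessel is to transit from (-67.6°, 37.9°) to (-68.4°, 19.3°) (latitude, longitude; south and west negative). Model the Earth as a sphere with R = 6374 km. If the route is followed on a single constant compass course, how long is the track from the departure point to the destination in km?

780 km

Rhumb course C = atan2(Δλ, Δψ) with Δψ = ln[tan(π/4+φ₂/2)/tan(π/4+φ₁/2)] = -0.0373, Δλ = -0.3246 → C = 263.45°
d = R·|Δφ| / |cos C| = 6374·0.01396 / 0.11408 = 780 km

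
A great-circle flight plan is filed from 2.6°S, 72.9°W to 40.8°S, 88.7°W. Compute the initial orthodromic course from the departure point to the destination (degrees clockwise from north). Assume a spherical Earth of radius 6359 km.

198.4°

θ = atan2( sin Δλ·cos φ₂ ,  cos φ₁ sin φ₂ − sin φ₁ cos φ₂ cos Δλ )
  = atan2(-0.2061, -0.6197) = 198.40°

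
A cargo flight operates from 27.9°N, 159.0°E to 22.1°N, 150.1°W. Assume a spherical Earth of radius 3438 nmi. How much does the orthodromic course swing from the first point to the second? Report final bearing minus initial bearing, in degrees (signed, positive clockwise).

At departure: θ₁ = atan2(sin Δλ cos φ₂, cos φ₁ sin φ₂ − sin φ₁ cos φ₂ cos Δλ) = 85.30°
At arrival: θ₂ = atan2(sin Δλ cos φ₁, −cos φ₂ sin φ₁ + sin φ₂ cos φ₁ cos Δλ) = 108.08°
Δθ = θ₂ − θ₁ = +22.8°

+22.8°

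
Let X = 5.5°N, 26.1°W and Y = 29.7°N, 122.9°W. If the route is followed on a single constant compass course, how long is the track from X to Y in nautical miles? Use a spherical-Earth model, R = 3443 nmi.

5684 nmi

Rhumb course C = atan2(Δλ, Δψ) with Δψ = ln[tan(π/4+φ₂/2)/tan(π/4+φ₁/2)] = +0.4471, Δλ = -1.6895 → C = 284.82°
d = R·|Δφ| / |cos C| = 3443·0.42237 / 0.25585 = 5684 nmi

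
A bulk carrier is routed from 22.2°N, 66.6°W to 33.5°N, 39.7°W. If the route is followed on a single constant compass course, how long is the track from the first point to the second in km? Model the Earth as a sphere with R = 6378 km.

2925 km

Rhumb course C = atan2(Δλ, Δψ) with Δψ = ln[tan(π/4+φ₂/2)/tan(π/4+φ₁/2)] = +0.2236, Δλ = +0.4695 → C = 64.53°
d = R·|Δφ| / |cos C| = 6378·0.19722 / 0.43002 = 2925 km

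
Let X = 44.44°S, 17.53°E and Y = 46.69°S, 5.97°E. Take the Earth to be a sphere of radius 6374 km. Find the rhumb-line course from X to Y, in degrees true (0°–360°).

254.5°

Δψ = ln[tan(π/4+φ₂/2)/tan(π/4+φ₁/2)] = -0.0561
Δλ = -0.2018 rad (taken the short way round)
course = atan2(Δλ, Δψ) = 254.46°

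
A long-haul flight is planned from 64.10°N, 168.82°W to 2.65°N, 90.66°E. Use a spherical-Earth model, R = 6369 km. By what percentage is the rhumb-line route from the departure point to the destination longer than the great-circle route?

5.8%

Great circle: σ = 1.6089 rad → d_gc = Rσ = 10247.0 km
Rhumb: Δφ = -1.0725, Δλ = -1.7544, Δψ = -1.4236, q = Δφ/Δψ = 0.7534 → d_rh = R√(Δφ²+q²Δλ²) = 10840.7 km
Excess = (10840.7 − 10247.0) / 10247.0 = 593.7 / 10247.0 = 5.79% ≈ 5.8%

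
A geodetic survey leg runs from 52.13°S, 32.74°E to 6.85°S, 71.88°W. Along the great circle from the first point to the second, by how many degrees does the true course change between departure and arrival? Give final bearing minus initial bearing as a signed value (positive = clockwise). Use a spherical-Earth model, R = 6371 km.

+69.2°

At departure: θ₁ = atan2(sin Δλ cos φ₂, cos φ₁ sin φ₂ − sin φ₁ cos φ₂ cos Δλ) = 254.24°
At arrival: θ₂ = atan2(sin Δλ cos φ₁, −cos φ₂ sin φ₁ + sin φ₂ cos φ₁ cos Δλ) = 323.48°
Δθ = θ₂ − θ₁ = +69.2°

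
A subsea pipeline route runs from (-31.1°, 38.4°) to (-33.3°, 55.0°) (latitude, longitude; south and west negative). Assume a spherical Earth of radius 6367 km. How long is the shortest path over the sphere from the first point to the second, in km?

cos σ = sin φ₁ sin φ₂ + cos φ₁ cos φ₂ cos Δλ
      = sin(-31.10°)sin(-33.30°) + cos(-31.10°)cos(-33.30°)cos(16.60°) = 0.9694
σ = 14.202° → d = Rσ = 6367·0.24788 = 1578 km

1578 km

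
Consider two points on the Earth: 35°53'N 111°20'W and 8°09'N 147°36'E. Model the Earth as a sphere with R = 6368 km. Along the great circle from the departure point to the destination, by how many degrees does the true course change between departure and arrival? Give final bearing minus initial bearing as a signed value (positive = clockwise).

Initial bearing θ₁ = atan2(sin Δλ cos φ₂, cos φ₁ sin φ₂ − sin φ₁ cos φ₂ cos Δλ) = 283.11°
Final bearing θ₂ = (initial bearing from the destination back to the start) + 180° = 232.86°
Δθ = θ₂ − θ₁ = -50.3°

-50.3°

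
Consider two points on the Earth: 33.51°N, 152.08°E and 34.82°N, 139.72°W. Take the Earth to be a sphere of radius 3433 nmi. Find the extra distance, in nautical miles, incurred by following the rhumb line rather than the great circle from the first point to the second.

Great circle: cos σ = sin φ₁ sin φ₂ + cos φ₁ cos φ₂ cos Δλ,  σ = 0.9650 rad → d_gc = 3312.7 nmi
Rhumb line: Δψ = +0.0276, q = Δφ/Δψ = 0.8274, d_rh = R√(Δφ²+q²Δλ²) = 3381.9 nmi
Excess = 3381.9 − 3312.7 = 69.2 ≈ 69 nmi

69 nmi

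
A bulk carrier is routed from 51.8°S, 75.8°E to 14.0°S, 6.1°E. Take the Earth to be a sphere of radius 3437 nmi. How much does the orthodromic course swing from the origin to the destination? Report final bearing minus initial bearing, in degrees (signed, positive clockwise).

+43.6°

Initial bearing θ₁ = atan2(sin Δλ cos φ₂, cos φ₁ sin φ₂ − sin φ₁ cos φ₂ cos Δλ) = 277.20°
Final bearing θ₂ = (initial bearing from the destination back to the start) + 180° = 320.78°
Δθ = θ₂ − θ₁ = +43.6°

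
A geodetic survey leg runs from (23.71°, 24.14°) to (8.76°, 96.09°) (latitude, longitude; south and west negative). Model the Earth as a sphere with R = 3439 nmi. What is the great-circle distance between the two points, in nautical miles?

Haversine: a = sin²(Δφ/2)+cos φ₁ cos φ₂ sin²(Δλ/2) = 0.32919;  σ = 2·atan2(√a,√(1−a))
σ = 70.024° → d = Rσ = 3439·1.22215 = 4203 nmi

4203 nmi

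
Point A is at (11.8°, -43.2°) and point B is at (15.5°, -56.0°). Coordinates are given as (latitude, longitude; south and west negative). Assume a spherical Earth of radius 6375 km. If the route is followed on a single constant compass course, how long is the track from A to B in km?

1444 km

Rhumb course C = atan2(Δλ, Δψ) with Δψ = ln[tan(π/4+φ₂/2)/tan(π/4+φ₁/2)] = +0.0665, Δλ = -0.2234 → C = 286.57°
d = R·|Δφ| / |cos C| = 6375·0.06458 / 0.28517 = 1444 km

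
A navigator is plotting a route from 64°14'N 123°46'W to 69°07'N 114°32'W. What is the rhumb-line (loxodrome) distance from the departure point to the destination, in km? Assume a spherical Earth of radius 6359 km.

676 km

Δψ = ln[tan(π/4+φ₂/2)/tan(π/4+φ₁/2)] = +0.2160;  Δφ = +0.0852 rad,  Δλ = +0.1612 rad
q = Δφ/Δψ = 0.3945
d = R·√(Δφ² + q²Δλ²) = 6359·0.10633 = 676 km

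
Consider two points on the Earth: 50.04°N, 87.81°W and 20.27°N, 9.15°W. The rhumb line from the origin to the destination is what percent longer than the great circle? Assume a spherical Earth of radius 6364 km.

Great circle: σ = 1.1767 rad → d_gc = Rσ = 7488.2 km
Rhumb: Δφ = -0.5196, Δλ = +1.3729, Δψ = -0.6504, q = Δφ/Δψ = 0.7989 → d_rh = R√(Δφ²+q²Δλ²) = 7723.6 km
Excess = (7723.6 − 7488.2) / 7488.2 = 235.4 / 7488.2 = 3.14% ≈ 3.1%

3.1%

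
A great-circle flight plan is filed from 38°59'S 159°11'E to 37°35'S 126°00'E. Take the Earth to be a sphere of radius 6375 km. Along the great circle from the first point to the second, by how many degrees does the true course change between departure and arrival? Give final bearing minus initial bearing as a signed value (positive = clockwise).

At departure: θ₁ = atan2(sin Δλ cos φ₂, cos φ₁ sin φ₂ − sin φ₁ cos φ₂ cos Δλ) = 262.53°
At arrival: θ₂ = atan2(sin Δλ cos φ₁, −cos φ₂ sin φ₁ + sin φ₂ cos φ₁ cos Δλ) = 283.45°
Δθ = θ₂ − θ₁ = +20.9°

+20.9°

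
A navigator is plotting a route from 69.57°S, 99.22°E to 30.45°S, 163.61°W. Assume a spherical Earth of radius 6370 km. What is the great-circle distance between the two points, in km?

7123 km

cos σ = sin φ₁ sin φ₂ + cos φ₁ cos φ₂ cos Δλ
      = sin(-69.57°)sin(-30.45°) + cos(-69.57°)cos(-30.45°)cos(97.17°) = 0.4374
σ = 64.065° → d = Rσ = 6370·1.11815 = 7123 km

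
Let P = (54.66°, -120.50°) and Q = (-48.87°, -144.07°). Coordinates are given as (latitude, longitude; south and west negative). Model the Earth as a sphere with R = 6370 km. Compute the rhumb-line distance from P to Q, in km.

Rhumb course C = atan2(Δλ, Δψ) with Δψ = ln[tan(π/4+φ₂/2)/tan(π/4+φ₁/2)] = -2.1243, Δλ = -0.4114 → C = 190.96°
d = R·|Δφ| / |cos C| = 6370·1.80694 / 0.98176 = 11724 km

11724 km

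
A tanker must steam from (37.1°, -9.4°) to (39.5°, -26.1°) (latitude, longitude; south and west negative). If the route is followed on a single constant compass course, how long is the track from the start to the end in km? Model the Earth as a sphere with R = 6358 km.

Rhumb course C = atan2(Δλ, Δψ) with Δψ = ln[tan(π/4+φ₂/2)/tan(π/4+φ₁/2)] = +0.0534, Δλ = -0.2915 → C = 280.38°
d = R·|Δφ| / |cos C| = 6358·0.04189 / 0.18016 = 1478 km

1478 km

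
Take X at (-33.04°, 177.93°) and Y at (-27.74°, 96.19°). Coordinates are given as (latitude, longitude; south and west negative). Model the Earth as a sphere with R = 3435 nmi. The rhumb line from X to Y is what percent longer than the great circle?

Great circle: σ = 1.2021 rad → d_gc = Rσ = 4129.3 nmi
Rhumb: Δφ = +0.0925, Δλ = -1.4266, Δψ = +0.1073, q = Δφ/Δψ = 0.8621 → d_rh = R√(Δφ²+q²Δλ²) = 4236.6 nmi
Excess = (4236.6 − 4129.3) / 4129.3 = 107.3 / 4129.3 = 2.60% ≈ 2.6%

2.6%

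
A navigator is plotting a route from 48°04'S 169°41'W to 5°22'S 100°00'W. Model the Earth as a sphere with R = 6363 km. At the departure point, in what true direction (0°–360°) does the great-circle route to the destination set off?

θ = atan2( sin Δλ·cos φ₂ ,  cos φ₁ sin φ₂ − sin φ₁ cos φ₂ cos Δλ )
  = atan2(+0.9337, +0.1947) = 78.22°

78.2°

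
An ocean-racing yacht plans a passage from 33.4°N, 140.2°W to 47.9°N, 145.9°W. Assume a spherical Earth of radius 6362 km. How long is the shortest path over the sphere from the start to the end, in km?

1679 km

cos σ = sin φ₁ sin φ₂ + cos φ₁ cos φ₂ cos Δλ
      = sin(33.40°)sin(47.90°) + cos(33.40°)cos(47.90°)cos(-5.70°) = 0.9654
σ = 15.120° → d = Rσ = 6362·0.26390 = 1679 km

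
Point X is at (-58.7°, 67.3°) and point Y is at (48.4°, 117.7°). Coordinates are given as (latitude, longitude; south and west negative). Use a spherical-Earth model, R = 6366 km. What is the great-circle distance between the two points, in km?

12753 km

cos σ = sin φ₁ sin φ₂ + cos φ₁ cos φ₂ cos Δλ
      = sin(-58.70°)sin(48.40°) + cos(-58.70°)cos(48.40°)cos(50.40°) = -0.4191
σ = 114.778° → d = Rσ = 6366·2.00325 = 12753 km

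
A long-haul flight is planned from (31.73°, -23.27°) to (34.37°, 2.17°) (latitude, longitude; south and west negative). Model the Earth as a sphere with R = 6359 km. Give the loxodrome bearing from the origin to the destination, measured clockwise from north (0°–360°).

Meridional parts: M(φ₁)=+0.5845, M(φ₂)=+0.6395 → ΔM = +0.0550;  Δλ = +0.4440 rad
tan C = Δλ / ΔM = +8.0758 → C = 82.94°

82.9°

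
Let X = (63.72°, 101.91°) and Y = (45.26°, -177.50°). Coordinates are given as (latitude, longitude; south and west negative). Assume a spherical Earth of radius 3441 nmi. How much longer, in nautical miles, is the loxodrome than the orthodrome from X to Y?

170 nmi

Great circle: cos σ = sin φ₁ sin φ₂ + cos φ₁ cos φ₂ cos Δλ,  σ = 0.8123 rad → d_gc = 2795.1 nmi
Rhumb line: Δψ = -0.5670, q = Δφ/Δψ = 0.5682, d_rh = R√(Δφ²+q²Δλ²) = 2965.2 nmi
Excess = 2965.2 − 2795.1 = 170.1 ≈ 170 nmi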